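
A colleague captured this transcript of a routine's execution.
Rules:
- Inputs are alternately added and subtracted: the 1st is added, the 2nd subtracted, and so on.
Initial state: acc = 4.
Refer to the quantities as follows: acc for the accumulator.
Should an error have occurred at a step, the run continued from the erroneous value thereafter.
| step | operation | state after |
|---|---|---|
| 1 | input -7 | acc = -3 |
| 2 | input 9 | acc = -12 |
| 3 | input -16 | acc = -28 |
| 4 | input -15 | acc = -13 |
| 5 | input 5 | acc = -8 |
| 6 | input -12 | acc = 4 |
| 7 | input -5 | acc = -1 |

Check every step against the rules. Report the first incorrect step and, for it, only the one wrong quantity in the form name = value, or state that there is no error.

no error

1. acc = 4 + -7 = -3 (matches)
2. acc = -3 - 9 = -12 (checks out)
3. acc = -12 + -16 = -28 (verified)
4. acc = -28 - -15 = -13 (consistent with the transcript)
5. acc = -13 + 5 = -8 (agrees with the transcript)
6. acc = -8 - -12 = 4 (checks out)
7. acc = 4 + -5 = -1 (agrees with the transcript)
Every step is consistent.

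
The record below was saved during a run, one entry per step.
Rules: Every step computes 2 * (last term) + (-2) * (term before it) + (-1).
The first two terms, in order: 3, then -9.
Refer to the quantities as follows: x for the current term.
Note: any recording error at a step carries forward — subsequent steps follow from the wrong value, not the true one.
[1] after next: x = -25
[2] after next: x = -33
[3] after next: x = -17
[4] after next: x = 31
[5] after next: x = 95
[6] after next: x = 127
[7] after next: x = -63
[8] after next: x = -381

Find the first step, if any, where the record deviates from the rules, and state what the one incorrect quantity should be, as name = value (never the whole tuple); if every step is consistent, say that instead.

step 7, x = 63

1. x = 2*(-9) + (-2)*(3) + (-1) = -25 (agrees with the record)
2. x = 2*(-25) + (-2)*(-9) + (-1) = -33 (exactly as logged)
3. x = 2*(-33) + (-2)*(-25) + (-1) = -17 (exactly as logged)
4. x = 2*(-17) + (-2)*(-33) + (-1) = 31 (confirmed correct)
5. x = 2*(31) + (-2)*(-17) + (-1) = 95 (checks out)
6. x = 2*(95) + (-2)*(31) + (-1) = 127 (in agreement)
7. x = 2*(127) + (-2)*(95) + (-1) = 63 (this is not what the record shows)
Conclusion: step 7 carries the first error; the entry should be x = 63.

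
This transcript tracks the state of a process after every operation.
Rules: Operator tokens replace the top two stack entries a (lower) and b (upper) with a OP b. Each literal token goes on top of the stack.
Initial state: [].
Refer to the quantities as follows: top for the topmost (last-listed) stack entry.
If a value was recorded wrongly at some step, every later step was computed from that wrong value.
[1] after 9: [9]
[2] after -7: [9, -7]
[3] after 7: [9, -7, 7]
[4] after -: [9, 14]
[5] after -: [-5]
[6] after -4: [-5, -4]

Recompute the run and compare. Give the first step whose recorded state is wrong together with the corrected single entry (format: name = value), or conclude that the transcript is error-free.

Step 1: push 9: top = 9 — agrees with the transcript.
Step 2: push -7: top = -7 — checks out.
Step 3: push 7: top = 7 — agrees with the transcript.
Step 4: -7 - 7 = -14 — the transcript disagrees here.
The earliest wrong entry is at step 4: it should read top = -14.

step 4, top = -14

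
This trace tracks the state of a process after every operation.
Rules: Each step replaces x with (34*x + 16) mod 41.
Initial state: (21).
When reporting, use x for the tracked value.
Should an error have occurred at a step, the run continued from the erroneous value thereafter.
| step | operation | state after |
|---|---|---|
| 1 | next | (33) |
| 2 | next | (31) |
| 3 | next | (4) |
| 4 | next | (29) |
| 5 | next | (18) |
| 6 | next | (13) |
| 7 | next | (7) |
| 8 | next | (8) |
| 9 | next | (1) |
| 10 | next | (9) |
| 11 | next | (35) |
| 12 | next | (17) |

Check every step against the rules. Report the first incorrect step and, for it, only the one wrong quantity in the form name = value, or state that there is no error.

Recomputing the run from the initial state:
step 1: x = 33
step 2: x = 31
step 3: x = 4
step 4: x = 29
step 5: x = 18
step 6: x = 13
step 7: x = 7
step 8: x = 8
step 9: x = 1
step 10: x = 9
step 11: x = 35
step 12: x = 17
This matches the trace at every step.

no error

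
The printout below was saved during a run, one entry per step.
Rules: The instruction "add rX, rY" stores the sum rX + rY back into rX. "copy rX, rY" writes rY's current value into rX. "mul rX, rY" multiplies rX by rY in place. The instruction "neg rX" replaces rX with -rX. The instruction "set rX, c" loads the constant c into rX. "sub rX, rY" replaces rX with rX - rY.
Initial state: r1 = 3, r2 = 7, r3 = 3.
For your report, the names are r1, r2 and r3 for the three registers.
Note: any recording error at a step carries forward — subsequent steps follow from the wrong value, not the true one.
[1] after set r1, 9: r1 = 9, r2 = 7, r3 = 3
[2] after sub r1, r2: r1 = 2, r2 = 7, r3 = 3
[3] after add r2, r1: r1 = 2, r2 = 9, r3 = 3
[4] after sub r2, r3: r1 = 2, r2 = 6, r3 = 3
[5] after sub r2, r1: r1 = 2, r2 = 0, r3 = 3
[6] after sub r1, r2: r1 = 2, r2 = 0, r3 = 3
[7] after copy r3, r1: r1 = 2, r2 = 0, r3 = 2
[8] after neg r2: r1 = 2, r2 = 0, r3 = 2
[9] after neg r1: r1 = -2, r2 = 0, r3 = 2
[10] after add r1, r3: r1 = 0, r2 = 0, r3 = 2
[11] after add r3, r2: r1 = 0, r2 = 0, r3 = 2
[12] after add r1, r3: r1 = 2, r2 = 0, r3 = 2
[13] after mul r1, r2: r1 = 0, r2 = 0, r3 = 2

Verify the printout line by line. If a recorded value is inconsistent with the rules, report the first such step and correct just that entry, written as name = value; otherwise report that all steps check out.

step 5, r2 = 4

Recomputing the run from the initial state:
step 1: r1 = 9, r2 = 7, r3 = 3
step 2: r1 = 2, r2 = 7, r3 = 3
step 3: r1 = 2, r2 = 9, r3 = 3
step 4: r1 = 2, r2 = 6, r3 = 3
step 5: r1 = 2, r2 = 4, r3 = 3
step 6: r1 = -2, r2 = 4, r3 = 3
step 7: r1 = -2, r2 = 4, r3 = -2
step 8: r1 = -2, r2 = -4, r3 = -2
step 9: r1 = 2, r2 = -4, r3 = -2
step 10: r1 = 0, r2 = -4, r3 = -2
step 11: r1 = 0, r2 = -4, r3 = -6
step 12: r1 = -6, r2 = -4, r3 = -6
step 13: r1 = 24, r2 = -4, r3 = -6
The first disagreement with the printout is at step 5, where the value should be r2 = 4.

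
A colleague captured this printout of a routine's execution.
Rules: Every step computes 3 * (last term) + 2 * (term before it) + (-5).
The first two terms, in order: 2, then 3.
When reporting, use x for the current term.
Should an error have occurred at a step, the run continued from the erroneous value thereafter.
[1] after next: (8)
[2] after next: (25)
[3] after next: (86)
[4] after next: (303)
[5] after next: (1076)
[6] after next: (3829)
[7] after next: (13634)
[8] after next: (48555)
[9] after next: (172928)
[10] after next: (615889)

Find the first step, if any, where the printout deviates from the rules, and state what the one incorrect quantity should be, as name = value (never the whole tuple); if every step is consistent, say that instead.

no error

Step 1: x = 3*(3) + (2)*(2) + (-5) = 8 — in agreement.
Step 2: x = 3*(8) + (2)*(3) + (-5) = 25 — exactly as logged.
Step 3: x = 3*(25) + (2)*(8) + (-5) = 86 — verified.
Step 4: x = 3*(86) + (2)*(25) + (-5) = 303 — confirmed correct.
Step 5: x = 3*(303) + (2)*(86) + (-5) = 1076 — same as recorded.
Step 6: x = 3*(1076) + (2)*(303) + (-5) = 3829 — no discrepancy.
Step 7: x = 3*(3829) + (2)*(1076) + (-5) = 13634 — verified.
Step 8: x = 3*(13634) + (2)*(3829) + (-5) = 48555 — same as recorded.
Step 9: x = 3*(48555) + (2)*(13634) + (-5) = 172928 — exactly as logged.
Step 10: x = 3*(172928) + (2)*(48555) + (-5) = 615889 — same as recorded.
No step deviates from the rules.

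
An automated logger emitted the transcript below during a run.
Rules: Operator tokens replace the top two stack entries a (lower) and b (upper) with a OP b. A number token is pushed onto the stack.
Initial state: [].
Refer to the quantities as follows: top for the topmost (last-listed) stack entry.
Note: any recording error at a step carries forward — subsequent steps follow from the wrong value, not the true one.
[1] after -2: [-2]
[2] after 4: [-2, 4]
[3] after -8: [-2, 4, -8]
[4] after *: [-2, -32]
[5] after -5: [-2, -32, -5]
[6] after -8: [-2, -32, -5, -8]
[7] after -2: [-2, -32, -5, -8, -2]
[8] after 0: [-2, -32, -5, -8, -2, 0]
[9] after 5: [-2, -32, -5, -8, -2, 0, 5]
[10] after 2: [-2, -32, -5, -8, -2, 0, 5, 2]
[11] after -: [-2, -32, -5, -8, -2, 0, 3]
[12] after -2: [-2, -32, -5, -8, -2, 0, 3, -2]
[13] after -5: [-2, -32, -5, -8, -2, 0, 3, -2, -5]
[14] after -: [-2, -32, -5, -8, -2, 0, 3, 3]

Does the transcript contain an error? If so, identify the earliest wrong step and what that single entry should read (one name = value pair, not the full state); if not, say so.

no error

Step 1: push -2: top = -2 — exactly as logged.
Step 2: push 4: top = 4 — same as recorded.
Step 3: push -8: top = -8 — exactly as logged.
Step 4: 4 * -8 = -32 — checks out.
Step 5: push -5: top = -5 — confirmed correct.
Step 6: push -8: top = -8 — verified.
Step 7: push -2: top = -2 — agrees with the transcript.
Step 8: push 0: top = 0 — matches.
Step 9: push 5: top = 5 — exactly as logged.
Step 10: push 2: top = 2 — matches.
Step 11: 5 - 2 = 3 — same as recorded.
Step 12: push -2: top = -2 — matches.
Step 13: push -5: top = -5 — in agreement.
Step 14: -2 - -5 = 3 — checks out.
All steps check out; nothing to correct.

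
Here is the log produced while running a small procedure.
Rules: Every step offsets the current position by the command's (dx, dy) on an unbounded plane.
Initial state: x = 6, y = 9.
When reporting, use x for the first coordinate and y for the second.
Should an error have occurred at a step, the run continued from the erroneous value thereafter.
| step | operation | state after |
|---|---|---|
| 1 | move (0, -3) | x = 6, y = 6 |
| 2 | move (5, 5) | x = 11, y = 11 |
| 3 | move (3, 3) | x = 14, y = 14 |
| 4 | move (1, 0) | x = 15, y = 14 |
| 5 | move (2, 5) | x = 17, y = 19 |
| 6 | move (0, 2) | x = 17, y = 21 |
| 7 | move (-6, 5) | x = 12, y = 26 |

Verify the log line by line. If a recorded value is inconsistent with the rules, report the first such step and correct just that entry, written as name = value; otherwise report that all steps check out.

step 7, x = 11

1. x = 6 + (0) = 6, y = 9 + (-3) = 6 (verified)
2. x = 6 + (5) = 11, y = 6 + (5) = 11 (agrees with the log)
3. x = 11 + (3) = 14, y = 11 + (3) = 14 (confirmed correct)
4. x = 14 + (1) = 15, y = 14 + (0) = 14 (consistent with the log)
5. x = 15 + (2) = 17, y = 14 + (5) = 19 (consistent with the log)
6. x = 17 + (0) = 17, y = 19 + (2) = 21 (in agreement)
7. x = 17 + (-6) = 11, y = 21 + (5) = 26 (the recorded entry deviates here)
Conclusion: step 7 carries the first error; the entry should be x = 11.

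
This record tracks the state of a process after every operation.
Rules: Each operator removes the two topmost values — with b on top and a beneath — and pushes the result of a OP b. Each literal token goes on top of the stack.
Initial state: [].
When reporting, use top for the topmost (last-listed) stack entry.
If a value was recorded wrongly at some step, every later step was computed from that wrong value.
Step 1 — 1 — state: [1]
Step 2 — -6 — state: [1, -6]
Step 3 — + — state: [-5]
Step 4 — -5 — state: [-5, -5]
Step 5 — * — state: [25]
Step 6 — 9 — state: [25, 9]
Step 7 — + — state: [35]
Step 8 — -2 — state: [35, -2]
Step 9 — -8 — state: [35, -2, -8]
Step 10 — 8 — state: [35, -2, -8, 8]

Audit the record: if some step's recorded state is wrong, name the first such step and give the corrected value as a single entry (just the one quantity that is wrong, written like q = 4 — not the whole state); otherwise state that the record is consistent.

step 7, top = 34

1. push 1: top = 1 (consistent with the record)
2. push -6: top = -6 (agrees with the record)
3. 1 + -6 = -5 (confirmed correct)
4. push -5: top = -5 (same as recorded)
5. -5 * -5 = 25 (verified)
6. push 9: top = 9 (consistent with the record)
7. 25 + 9 = 34 (this is not what the record shows)
First incorrect step: 7; the correct value is top = 34.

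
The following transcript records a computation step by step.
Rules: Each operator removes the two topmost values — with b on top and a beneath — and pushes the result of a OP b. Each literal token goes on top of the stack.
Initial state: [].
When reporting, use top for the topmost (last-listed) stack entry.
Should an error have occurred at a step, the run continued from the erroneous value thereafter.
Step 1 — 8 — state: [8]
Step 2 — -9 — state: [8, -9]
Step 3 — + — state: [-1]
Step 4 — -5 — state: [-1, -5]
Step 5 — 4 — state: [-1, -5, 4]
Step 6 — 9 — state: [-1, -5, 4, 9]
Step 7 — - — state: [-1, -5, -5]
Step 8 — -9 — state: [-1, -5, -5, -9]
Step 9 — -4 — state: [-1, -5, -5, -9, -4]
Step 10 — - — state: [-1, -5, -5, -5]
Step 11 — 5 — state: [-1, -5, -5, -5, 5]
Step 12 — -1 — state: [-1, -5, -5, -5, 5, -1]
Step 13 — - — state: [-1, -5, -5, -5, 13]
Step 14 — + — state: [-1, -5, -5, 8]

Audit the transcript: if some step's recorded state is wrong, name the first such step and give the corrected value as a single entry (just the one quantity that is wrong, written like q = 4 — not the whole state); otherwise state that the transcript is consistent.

step 13, top = 6

Recomputing the run from the initial state:
step 1: [8]
step 2: [8, -9]
step 3: [-1]
step 4: [-1, -5]
step 5: [-1, -5, 4]
step 6: [-1, -5, 4, 9]
step 7: [-1, -5, -5]
step 8: [-1, -5, -5, -9]
step 9: [-1, -5, -5, -9, -4]
step 10: [-1, -5, -5, -5]
step 11: [-1, -5, -5, -5, 5]
step 12: [-1, -5, -5, -5, 5, -1]
step 13: [-1, -5, -5, -5, 6]
step 14: [-1, -5, -5, 1]
The first disagreement with the transcript is at step 13, where the value should be top = 6.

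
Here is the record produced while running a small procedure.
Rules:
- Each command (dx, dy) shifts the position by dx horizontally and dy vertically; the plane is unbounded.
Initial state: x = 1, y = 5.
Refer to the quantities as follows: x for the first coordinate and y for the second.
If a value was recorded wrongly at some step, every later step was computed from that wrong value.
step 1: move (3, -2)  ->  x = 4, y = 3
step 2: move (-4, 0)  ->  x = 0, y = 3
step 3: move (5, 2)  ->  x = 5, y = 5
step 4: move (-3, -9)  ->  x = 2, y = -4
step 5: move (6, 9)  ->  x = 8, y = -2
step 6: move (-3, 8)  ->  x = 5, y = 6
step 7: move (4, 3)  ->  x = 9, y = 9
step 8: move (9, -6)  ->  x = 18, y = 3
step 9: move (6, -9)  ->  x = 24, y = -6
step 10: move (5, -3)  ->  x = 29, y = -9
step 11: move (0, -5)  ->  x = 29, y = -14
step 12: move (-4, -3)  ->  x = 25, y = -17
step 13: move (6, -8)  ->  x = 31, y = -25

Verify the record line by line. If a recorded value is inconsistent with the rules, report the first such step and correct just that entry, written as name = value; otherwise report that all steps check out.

step 5, y = 5

Recomputing the run from the initial state:
step 1: x = 4, y = 3
step 2: x = 0, y = 3
step 3: x = 5, y = 5
step 4: x = 2, y = -4
step 5: x = 8, y = 5
step 6: x = 5, y = 13
step 7: x = 9, y = 16
step 8: x = 18, y = 10
step 9: x = 24, y = 1
step 10: x = 29, y = -2
step 11: x = 29, y = -7
step 12: x = 25, y = -10
step 13: x = 31, y = -18
The first disagreement with the record is at step 5, where the value should be y = 5.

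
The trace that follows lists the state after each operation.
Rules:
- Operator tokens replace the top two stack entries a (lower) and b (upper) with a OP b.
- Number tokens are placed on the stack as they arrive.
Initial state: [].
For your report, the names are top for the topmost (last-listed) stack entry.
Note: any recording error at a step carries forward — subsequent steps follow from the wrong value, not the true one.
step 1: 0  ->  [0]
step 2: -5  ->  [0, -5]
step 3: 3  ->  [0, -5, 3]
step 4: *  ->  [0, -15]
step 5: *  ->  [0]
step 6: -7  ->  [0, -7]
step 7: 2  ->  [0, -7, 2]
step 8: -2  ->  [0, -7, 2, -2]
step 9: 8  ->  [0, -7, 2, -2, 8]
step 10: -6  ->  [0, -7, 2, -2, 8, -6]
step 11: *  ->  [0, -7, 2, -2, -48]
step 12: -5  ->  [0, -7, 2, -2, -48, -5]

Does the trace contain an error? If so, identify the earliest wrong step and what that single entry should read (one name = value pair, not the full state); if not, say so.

no error

step 1: push 0: top = 0 -> no discrepancy
step 2: push -5: top = -5 -> confirmed correct
step 3: push 3: top = 3 -> same as recorded
step 4: -5 * 3 = -15 -> consistent with the trace
step 5: 0 * -15 = 0 -> exactly as logged
step 6: push -7: top = -7 -> checks out
step 7: push 2: top = 2 -> no discrepancy
step 8: push -2: top = -2 -> verified
step 9: push 8: top = 8 -> no discrepancy
step 10: push -6: top = -6 -> confirmed correct
step 11: 8 * -6 = -48 -> same as recorded
step 12: push -5: top = -5 -> no discrepancy
Nothing is out of place; the run is error-free.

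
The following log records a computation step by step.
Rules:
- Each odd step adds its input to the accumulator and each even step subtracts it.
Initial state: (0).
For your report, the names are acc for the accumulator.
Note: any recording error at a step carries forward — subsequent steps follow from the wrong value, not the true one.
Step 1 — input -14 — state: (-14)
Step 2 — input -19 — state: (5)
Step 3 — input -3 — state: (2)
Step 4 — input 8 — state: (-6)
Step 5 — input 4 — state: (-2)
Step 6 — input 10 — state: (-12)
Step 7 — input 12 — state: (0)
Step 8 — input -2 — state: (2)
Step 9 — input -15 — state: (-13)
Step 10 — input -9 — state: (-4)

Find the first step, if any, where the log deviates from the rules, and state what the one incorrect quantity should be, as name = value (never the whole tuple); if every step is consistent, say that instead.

no error

1. acc = 0 + -14 = -14 (in agreement)
2. acc = -14 - -19 = 5 (confirmed correct)
3. acc = 5 + -3 = 2 (verified)
4. acc = 2 - 8 = -6 (consistent with the log)
5. acc = -6 + 4 = -2 (same as recorded)
6. acc = -2 - 10 = -12 (verified)
7. acc = -12 + 12 = 0 (same as recorded)
8. acc = 0 - -2 = 2 (same as recorded)
9. acc = 2 + -15 = -13 (consistent with the log)
10. acc = -13 - -9 = -4 (checks out)
The whole run recomputes cleanly — no discrepancies.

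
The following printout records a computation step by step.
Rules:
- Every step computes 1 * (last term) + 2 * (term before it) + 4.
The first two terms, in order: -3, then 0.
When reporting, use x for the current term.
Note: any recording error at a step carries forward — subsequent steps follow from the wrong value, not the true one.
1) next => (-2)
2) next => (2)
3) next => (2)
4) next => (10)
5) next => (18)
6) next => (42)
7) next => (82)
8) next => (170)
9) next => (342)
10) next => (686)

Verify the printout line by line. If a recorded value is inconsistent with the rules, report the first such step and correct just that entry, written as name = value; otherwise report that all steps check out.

step 9, x = 338

step 1: x = 1*(0) + (2)*(-3) + (4) = -2 -> checks out
step 2: x = 1*(-2) + (2)*(0) + (4) = 2 -> exactly as logged
step 3: x = 1*(2) + (2)*(-2) + (4) = 2 -> confirmed correct
step 4: x = 1*(2) + (2)*(2) + (4) = 10 -> verified
step 5: x = 1*(10) + (2)*(2) + (4) = 18 -> exactly as logged
step 6: x = 1*(18) + (2)*(10) + (4) = 42 -> checks out
step 7: x = 1*(42) + (2)*(18) + (4) = 82 -> verified
step 8: x = 1*(82) + (2)*(42) + (4) = 170 -> exactly as logged
step 9: x = 1*(170) + (2)*(82) + (4) = 338 -> a discrepancy with the printout
The audit stops at step 9: the recorded entry is wrong and should be x = 338.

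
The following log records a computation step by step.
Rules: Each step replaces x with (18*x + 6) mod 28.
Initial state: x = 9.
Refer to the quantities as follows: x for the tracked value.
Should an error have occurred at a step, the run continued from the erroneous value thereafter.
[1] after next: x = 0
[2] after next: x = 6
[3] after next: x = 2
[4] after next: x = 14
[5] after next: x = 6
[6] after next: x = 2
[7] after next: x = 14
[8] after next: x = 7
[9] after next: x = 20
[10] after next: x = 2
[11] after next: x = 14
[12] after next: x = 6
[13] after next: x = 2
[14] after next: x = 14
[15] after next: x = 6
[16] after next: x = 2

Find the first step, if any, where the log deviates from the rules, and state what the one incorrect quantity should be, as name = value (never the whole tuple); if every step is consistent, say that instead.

step 8, x = 6

step 1: x = (18*9 + 6) mod 28 = 0 -> same as recorded
step 2: x = (18*0 + 6) mod 28 = 6 -> no discrepancy
step 3: x = (18*6 + 6) mod 28 = 2 -> same as recorded
step 4: x = (18*2 + 6) mod 28 = 14 -> same as recorded
step 5: x = (18*14 + 6) mod 28 = 6 -> consistent with the log
step 6: x = (18*6 + 6) mod 28 = 2 -> confirmed correct
step 7: x = (18*2 + 6) mod 28 = 14 -> in agreement
step 8: x = (18*14 + 6) mod 28 = 6 -> not what was recorded
Step 8 is the first one off; corrected, x = 6.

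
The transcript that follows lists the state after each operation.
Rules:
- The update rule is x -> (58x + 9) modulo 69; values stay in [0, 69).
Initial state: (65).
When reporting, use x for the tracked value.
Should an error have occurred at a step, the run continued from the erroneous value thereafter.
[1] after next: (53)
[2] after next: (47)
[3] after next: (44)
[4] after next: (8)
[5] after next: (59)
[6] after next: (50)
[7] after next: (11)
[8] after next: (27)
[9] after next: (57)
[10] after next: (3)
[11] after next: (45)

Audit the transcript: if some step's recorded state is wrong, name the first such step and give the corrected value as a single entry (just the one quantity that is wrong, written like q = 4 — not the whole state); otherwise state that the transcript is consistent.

Step 1: x = (58*65 + 9) mod 69 = 53 — same as recorded.
Step 2: x = (58*53 + 9) mod 69 = 47 — no discrepancy.
Step 3: x = (58*47 + 9) mod 69 = 44 — verified.
Step 4: x = (58*44 + 9) mod 69 = 8 — consistent with the transcript.
Step 5: x = (58*8 + 9) mod 69 = 59 — matches.
Step 6: x = (58*59 + 9) mod 69 = 50 — same as recorded.
Step 7: x = (58*50 + 9) mod 69 = 11 — exactly as logged.
Step 8: x = (58*11 + 9) mod 69 = 26 — the recorded entry deviates here.
First incorrect step: 8; the correct value is x = 26.

step 8, x = 26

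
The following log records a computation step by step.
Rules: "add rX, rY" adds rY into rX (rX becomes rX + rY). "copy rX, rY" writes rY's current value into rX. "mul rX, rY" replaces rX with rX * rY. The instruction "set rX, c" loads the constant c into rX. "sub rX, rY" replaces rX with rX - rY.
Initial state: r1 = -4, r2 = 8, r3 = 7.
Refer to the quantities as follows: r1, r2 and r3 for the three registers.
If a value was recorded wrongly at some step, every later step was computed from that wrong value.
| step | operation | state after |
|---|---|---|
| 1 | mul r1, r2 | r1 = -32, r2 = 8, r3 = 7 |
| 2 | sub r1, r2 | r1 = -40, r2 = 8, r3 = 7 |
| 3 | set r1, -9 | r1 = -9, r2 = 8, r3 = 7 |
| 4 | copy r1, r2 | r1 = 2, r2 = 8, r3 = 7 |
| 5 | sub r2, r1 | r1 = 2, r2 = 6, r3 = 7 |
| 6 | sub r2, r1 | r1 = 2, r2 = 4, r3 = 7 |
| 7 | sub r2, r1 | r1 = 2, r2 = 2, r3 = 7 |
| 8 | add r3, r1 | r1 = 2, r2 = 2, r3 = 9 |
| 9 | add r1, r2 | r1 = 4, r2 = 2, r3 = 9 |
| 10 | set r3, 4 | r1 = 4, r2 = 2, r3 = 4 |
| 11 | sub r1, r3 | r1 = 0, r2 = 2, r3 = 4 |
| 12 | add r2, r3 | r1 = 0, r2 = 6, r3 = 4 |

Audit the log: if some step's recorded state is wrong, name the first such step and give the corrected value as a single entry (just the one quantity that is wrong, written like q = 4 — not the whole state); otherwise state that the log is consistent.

step 4, r1 = 8

step 1: r1 = -4 * 8 = -32 -> matches
step 2: r1 = -32 - 8 = -40 -> consistent with the log
step 3: r1 = -9 -> matches
step 4: r1 = 8 -> the log disagrees here
First deviation found at step 4; the corrected entry is r1 = 8.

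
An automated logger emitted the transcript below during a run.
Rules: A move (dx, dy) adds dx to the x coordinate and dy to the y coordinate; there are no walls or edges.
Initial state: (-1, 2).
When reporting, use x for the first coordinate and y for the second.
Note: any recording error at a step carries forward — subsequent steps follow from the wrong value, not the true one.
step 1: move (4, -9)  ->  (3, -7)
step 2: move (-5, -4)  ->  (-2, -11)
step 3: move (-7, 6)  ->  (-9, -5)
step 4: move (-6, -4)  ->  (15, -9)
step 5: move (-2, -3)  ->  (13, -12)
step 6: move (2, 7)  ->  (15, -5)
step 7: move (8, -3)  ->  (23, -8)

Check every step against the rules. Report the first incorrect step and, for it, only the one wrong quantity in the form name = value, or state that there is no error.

step 4, x = -15

Step 1: x = -1 + (4) = 3, y = 2 + (-9) = -7 — verified.
Step 2: x = 3 + (-5) = -2, y = -7 + (-4) = -11 — consistent with the transcript.
Step 3: x = -2 + (-7) = -9, y = -11 + (6) = -5 — in agreement.
Step 4: x = -9 + (-6) = -15, y = -5 + (-4) = -9 — the recorded entry deviates here.
Conclusion: step 4 carries the first error; the entry should be x = -15.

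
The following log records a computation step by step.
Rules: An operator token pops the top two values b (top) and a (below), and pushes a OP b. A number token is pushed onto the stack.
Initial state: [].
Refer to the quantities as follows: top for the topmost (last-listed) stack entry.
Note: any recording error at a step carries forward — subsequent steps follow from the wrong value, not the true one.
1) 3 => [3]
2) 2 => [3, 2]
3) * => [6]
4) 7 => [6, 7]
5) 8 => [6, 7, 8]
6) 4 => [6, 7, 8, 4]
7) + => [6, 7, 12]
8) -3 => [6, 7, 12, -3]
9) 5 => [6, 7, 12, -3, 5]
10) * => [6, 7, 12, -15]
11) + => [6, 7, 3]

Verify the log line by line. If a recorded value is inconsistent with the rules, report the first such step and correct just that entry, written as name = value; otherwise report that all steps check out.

step 11, top = -3

1. push 3: top = 3 (checks out)
2. push 2: top = 2 (in agreement)
3. 3 * 2 = 6 (confirmed correct)
4. push 7: top = 7 (checks out)
5. push 8: top = 8 (verified)
6. push 4: top = 4 (no discrepancy)
7. 8 + 4 = 12 (same as recorded)
8. push -3: top = -3 (no discrepancy)
9. push 5: top = 5 (same as recorded)
10. -3 * 5 = -15 (verified)
11. 12 + -15 = -3 (the log has a different value)
Step 11 is the first one off; corrected, top = -3.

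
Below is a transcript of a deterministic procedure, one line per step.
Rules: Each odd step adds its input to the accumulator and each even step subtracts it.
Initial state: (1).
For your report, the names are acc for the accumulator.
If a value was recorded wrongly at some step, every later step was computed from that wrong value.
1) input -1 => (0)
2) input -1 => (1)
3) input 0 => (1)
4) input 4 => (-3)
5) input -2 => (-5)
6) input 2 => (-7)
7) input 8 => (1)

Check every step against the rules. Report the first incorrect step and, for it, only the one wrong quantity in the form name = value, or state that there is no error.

1. acc = 1 + -1 = 0 (confirmed correct)
2. acc = 0 - -1 = 1 (consistent with the transcript)
3. acc = 1 + 0 = 1 (agrees with the transcript)
4. acc = 1 - 4 = -3 (no discrepancy)
5. acc = -3 + -2 = -5 (verified)
6. acc = -5 - 2 = -7 (no discrepancy)
7. acc = -7 + 8 = 1 (same as recorded)
The whole run recomputes cleanly — no discrepancies.

no error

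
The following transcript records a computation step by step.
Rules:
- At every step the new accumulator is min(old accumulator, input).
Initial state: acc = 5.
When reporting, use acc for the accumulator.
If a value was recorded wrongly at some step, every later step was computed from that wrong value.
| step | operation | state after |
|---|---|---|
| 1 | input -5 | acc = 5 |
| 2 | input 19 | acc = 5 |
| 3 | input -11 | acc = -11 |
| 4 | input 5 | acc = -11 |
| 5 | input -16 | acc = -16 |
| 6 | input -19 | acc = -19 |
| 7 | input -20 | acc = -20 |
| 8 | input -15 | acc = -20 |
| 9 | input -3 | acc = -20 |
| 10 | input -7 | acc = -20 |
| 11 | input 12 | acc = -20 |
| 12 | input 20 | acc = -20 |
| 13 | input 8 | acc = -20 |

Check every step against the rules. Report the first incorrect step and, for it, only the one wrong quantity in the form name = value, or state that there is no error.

step 1, acc = -5

step 1: acc = min(5, -5) = -5 -> not what was recorded
So the first discrepancy is step 1, where the right value is acc = -5.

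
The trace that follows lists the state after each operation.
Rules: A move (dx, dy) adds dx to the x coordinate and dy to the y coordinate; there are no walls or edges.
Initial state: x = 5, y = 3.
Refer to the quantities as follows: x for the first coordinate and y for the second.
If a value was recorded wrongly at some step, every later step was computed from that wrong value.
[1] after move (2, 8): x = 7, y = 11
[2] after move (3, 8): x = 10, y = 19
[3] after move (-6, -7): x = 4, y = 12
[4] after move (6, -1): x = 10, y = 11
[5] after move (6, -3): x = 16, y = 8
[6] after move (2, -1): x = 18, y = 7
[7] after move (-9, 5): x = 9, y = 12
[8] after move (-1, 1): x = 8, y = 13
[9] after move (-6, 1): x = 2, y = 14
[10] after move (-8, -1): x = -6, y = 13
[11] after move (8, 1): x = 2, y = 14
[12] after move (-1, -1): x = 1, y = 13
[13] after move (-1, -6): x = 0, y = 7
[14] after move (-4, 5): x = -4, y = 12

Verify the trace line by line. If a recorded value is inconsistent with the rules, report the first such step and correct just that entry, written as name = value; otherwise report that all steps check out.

Recomputing the run from the initial state:
step 1: x = 7, y = 11
step 2: x = 10, y = 19
step 3: x = 4, y = 12
step 4: x = 10, y = 11
step 5: x = 16, y = 8
step 6: x = 18, y = 7
step 7: x = 9, y = 12
step 8: x = 8, y = 13
step 9: x = 2, y = 14
step 10: x = -6, y = 13
step 11: x = 2, y = 14
step 12: x = 1, y = 13
step 13: x = 0, y = 7
step 14: x = -4, y = 12
This matches the trace at every step.

no error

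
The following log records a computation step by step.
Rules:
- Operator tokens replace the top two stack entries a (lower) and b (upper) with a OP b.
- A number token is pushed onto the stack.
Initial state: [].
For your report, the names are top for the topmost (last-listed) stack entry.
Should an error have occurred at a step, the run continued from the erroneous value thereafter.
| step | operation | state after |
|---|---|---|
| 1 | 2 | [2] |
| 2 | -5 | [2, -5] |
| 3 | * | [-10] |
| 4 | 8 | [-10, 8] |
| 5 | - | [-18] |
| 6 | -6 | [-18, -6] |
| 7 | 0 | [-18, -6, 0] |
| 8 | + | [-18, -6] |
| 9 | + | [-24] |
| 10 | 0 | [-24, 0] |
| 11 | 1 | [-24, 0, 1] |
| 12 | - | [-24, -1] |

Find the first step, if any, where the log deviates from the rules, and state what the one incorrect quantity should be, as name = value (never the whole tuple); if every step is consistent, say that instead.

step 1: push 2: top = 2 -> confirmed correct
step 2: push -5: top = -5 -> confirmed correct
step 3: 2 * -5 = -10 -> in agreement
step 4: push 8: top = 8 -> agrees with the log
step 5: -10 - 8 = -18 -> checks out
step 6: push -6: top = -6 -> matches
step 7: push 0: top = 0 -> confirmed correct
step 8: -6 + 0 = -6 -> matches
step 9: -18 + -6 = -24 -> same as recorded
step 10: push 0: top = 0 -> confirmed correct
step 11: push 1: top = 1 -> consistent with the log
step 12: 0 - 1 = -1 -> verified
All steps check out; nothing to correct.

no error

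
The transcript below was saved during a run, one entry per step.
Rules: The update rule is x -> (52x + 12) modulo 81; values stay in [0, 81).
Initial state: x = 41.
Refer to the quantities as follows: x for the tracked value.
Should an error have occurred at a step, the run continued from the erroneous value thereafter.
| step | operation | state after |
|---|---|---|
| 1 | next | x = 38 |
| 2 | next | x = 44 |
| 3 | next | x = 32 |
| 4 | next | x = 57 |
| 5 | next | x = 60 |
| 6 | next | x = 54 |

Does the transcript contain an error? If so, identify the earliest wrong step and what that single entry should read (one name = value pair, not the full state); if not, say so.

step 4, x = 56

Recomputing the run from the initial state:
step 1: x = 38
step 2: x = 44
step 3: x = 32
step 4: x = 56
step 5: x = 8
step 6: x = 23
The first disagreement with the transcript is at step 4, where the value should be x = 56.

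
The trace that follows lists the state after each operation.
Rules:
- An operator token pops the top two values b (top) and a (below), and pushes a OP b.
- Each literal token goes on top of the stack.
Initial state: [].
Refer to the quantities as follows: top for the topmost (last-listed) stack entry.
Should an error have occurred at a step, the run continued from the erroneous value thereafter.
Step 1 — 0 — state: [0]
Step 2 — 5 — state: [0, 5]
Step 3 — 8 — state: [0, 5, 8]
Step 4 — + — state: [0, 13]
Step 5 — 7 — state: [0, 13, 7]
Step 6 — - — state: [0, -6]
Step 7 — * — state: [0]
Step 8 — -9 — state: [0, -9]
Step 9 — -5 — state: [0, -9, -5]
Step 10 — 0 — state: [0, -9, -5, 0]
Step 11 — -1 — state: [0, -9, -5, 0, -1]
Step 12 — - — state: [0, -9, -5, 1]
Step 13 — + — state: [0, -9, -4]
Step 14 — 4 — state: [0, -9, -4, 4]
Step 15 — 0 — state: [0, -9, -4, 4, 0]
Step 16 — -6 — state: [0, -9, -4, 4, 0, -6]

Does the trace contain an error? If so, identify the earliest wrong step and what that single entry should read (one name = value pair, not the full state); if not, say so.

step 6, top = 6

1. push 0: top = 0 (consistent with the trace)
2. push 5: top = 5 (checks out)
3. push 8: top = 8 (in agreement)
4. 5 + 8 = 13 (same as recorded)
5. push 7: top = 7 (verified)
6. 13 - 7 = 6 (a discrepancy with the trace)
Conclusion: step 6 carries the first error; the entry should be top = 6.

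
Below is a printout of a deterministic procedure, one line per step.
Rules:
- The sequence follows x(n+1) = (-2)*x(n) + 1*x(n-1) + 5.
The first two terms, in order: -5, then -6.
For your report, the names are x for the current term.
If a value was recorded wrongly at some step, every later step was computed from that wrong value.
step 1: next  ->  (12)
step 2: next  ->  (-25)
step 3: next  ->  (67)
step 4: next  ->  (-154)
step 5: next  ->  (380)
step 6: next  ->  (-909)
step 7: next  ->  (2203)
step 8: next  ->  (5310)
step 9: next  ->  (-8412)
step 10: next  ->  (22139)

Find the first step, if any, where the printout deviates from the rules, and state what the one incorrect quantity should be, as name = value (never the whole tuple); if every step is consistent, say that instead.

step 8, x = -5310

Step 1: x = -2*(-6) + (1)*(-5) + (5) = 12 — matches.
Step 2: x = -2*(12) + (1)*(-6) + (5) = -25 — checks out.
Step 3: x = -2*(-25) + (1)*(12) + (5) = 67 — no discrepancy.
Step 4: x = -2*(67) + (1)*(-25) + (5) = -154 — confirmed correct.
Step 5: x = -2*(-154) + (1)*(67) + (5) = 380 — consistent with the printout.
Step 6: x = -2*(380) + (1)*(-154) + (5) = -909 — in agreement.
Step 7: x = -2*(-909) + (1)*(380) + (5) = 2203 — confirmed correct.
Step 8: x = -2*(2203) + (1)*(-909) + (5) = -5310 — first mismatch against the printout.
The earliest wrong entry is at step 8: it should read x = -5310.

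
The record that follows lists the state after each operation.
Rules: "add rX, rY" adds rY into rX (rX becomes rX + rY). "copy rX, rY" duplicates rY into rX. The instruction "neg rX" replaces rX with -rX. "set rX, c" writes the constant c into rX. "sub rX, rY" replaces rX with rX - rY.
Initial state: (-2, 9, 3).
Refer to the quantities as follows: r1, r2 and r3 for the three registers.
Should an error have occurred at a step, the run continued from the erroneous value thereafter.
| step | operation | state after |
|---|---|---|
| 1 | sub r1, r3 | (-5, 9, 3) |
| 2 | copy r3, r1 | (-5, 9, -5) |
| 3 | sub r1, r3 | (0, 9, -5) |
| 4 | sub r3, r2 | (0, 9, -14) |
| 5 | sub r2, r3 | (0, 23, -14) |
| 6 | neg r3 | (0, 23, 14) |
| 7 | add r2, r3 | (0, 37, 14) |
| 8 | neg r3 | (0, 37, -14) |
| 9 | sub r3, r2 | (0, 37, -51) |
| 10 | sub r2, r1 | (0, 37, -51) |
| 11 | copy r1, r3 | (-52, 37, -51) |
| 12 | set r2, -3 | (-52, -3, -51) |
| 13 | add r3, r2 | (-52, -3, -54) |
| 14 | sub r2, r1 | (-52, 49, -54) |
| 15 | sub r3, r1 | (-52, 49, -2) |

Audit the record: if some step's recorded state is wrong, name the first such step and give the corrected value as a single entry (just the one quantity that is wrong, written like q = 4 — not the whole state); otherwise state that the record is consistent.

step 11, r1 = -51

Step 1: r1 = -2 - 3 = -5 — verified.
Step 2: r3 = -5 — same as recorded.
Step 3: r1 = -5 - -5 = 0 — consistent with the record.
Step 4: r3 = -5 - 9 = -14 — in agreement.
Step 5: r2 = 9 - -14 = 23 — consistent with the record.
Step 6: r3 = -(-14) = 14 — confirmed correct.
Step 7: r2 = 23 + 14 = 37 — consistent with the record.
Step 8: r3 = -(14) = -14 — confirmed correct.
Step 9: r3 = -14 - 37 = -51 — verified.
Step 10: r2 = 37 - 0 = 37 — matches.
Step 11: r1 = -51 — this is not what the record shows.
Conclusion: step 11 carries the first error; the entry should be r1 = -51.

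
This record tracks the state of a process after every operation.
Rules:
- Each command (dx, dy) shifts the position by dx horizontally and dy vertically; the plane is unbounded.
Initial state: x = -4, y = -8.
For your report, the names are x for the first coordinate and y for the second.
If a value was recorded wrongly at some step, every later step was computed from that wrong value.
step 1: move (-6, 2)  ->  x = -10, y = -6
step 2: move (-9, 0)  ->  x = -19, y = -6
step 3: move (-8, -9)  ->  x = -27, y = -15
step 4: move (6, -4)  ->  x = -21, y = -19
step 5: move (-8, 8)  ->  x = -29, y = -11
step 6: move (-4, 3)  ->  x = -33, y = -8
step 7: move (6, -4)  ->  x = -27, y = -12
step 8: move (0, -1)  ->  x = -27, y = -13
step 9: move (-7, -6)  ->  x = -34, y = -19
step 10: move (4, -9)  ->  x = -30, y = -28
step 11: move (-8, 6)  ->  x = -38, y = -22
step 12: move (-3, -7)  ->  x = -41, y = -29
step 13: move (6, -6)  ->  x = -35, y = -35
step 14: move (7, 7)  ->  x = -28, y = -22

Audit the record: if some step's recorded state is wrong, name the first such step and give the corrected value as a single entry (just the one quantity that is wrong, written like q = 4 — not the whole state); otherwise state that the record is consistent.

step 14, y = -28

Step 1: x = -4 + (-6) = -10, y = -8 + (2) = -6 — exactly as logged.
Step 2: x = -10 + (-9) = -19, y = -6 + (0) = -6 — consistent with the record.
Step 3: x = -19 + (-8) = -27, y = -6 + (-9) = -15 — no discrepancy.
Step 4: x = -27 + (6) = -21, y = -15 + (-4) = -19 — exactly as logged.
Step 5: x = -21 + (-8) = -29, y = -19 + (8) = -11 — no discrepancy.
Step 6: x = -29 + (-4) = -33, y = -11 + (3) = -8 — exactly as logged.
Step 7: x = -33 + (6) = -27, y = -8 + (-4) = -12 — confirmed correct.
Step 8: x = -27 + (0) = -27, y = -12 + (-1) = -13 — same as recorded.
Step 9: x = -27 + (-7) = -34, y = -13 + (-6) = -19 — exactly as logged.
Step 10: x = -34 + (4) = -30, y = -19 + (-9) = -28 — verified.
Step 11: x = -30 + (-8) = -38, y = -28 + (6) = -22 — consistent with the record.
Step 12: x = -38 + (-3) = -41, y = -22 + (-7) = -29 — same as recorded.
Step 13: x = -41 + (6) = -35, y = -29 + (-6) = -35 — no discrepancy.
Step 14: x = -35 + (7) = -28, y = -35 + (7) = -28 — first mismatch against the record.
First deviation found at step 14; the corrected entry is y = -28.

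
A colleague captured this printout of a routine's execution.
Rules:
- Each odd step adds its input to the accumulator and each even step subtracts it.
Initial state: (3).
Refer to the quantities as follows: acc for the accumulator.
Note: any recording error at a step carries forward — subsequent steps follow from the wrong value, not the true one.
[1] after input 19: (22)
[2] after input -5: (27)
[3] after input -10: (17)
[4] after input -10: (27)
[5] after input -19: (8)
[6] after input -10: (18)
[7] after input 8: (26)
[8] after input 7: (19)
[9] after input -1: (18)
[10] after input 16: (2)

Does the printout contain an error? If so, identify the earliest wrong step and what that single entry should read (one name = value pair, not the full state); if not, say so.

no error

step 1: acc = 3 + 19 = 22 -> agrees with the printout
step 2: acc = 22 - -5 = 27 -> same as recorded
step 3: acc = 27 + -10 = 17 -> in agreement
step 4: acc = 17 - -10 = 27 -> verified
step 5: acc = 27 + -19 = 8 -> agrees with the printout
step 6: acc = 8 - -10 = 18 -> consistent with the printout
step 7: acc = 18 + 8 = 26 -> in agreement
step 8: acc = 26 - 7 = 19 -> agrees with the printout
step 9: acc = 19 + -1 = 18 -> checks out
step 10: acc = 18 - 16 = 2 -> no discrepancy
The whole run recomputes cleanly — no discrepancies.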